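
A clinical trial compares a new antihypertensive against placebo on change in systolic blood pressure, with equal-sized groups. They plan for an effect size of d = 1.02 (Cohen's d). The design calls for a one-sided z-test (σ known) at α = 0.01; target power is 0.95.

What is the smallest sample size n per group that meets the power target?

n = 31 per group

For power 0.95 need Φ(δ − z_{0.01}) = 0.95, so δ = z_{0.01} + z_{0.05} = 2.326 + 1.645 = 3.971.
δ = d·√(n/2) ⇒ n = 2(δ/d)² = 2 × (3.971 / 1.02)² = 30.32.
Rounding up, n = 31 per group.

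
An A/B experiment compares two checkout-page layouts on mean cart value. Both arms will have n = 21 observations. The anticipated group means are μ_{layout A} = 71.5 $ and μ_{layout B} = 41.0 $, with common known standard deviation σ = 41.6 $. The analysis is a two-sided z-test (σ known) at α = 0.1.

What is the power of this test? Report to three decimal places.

Power ≈ 0.768

Standardized effect: d = |μ_{layout A} − μ_{layout B}| / σ = |71.5 − 41.0| / 41.6 = 0.7332
Noncentrality parameter: δ = d·√(n/2) = 0.7332 × √(21/2) = 2.3758
Critical value for a two-sided test at α = 0.1: z_{α/2} = 1.645.
Power = Φ(δ − 1.645) + Φ(−δ − 1.645) = Φ(0.731) + Φ(-4.021) = 0.7676 + 0.0000 = 0.7676.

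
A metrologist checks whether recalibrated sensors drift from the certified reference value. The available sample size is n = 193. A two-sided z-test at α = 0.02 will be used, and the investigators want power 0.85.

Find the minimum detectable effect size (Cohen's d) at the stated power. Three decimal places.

Need Φ(δ − 2.326) = 0.85, so δ = 2.326 + 1.036 = 3.363.
(Lower-tail contribution to power is negligible for δ > 0.)
δ = d·√n ⇒ d = δ/√n = 3.363/√193 = 0.2421.

d ≈ 0.242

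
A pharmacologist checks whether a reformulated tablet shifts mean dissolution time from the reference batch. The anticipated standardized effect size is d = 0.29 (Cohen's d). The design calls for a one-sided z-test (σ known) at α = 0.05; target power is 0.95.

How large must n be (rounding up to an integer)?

Set Φ(δ − 1.645) = 0.95; then δ − 1.645 = Φ⁻¹(0.95) = 1.645, giving δ = 3.290.
δ = d·√n ⇒ n = (δ/d)² = (3.290 / 0.29)² = 128.68.
Rounding up, n = 129.

n = 129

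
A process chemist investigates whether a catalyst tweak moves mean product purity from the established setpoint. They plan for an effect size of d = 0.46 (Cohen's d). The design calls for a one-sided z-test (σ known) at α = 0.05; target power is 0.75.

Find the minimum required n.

For power 0.75 need Φ(δ − z_{0.05}) = 0.75, so δ = z_{0.05} + z_{0.25} = 1.645 + 0.674 = 2.319.
δ = d·√n ⇒ n = (δ/d)² = (2.319 / 0.46)² = 25.42.
Rounding up, n = 26.

n = 26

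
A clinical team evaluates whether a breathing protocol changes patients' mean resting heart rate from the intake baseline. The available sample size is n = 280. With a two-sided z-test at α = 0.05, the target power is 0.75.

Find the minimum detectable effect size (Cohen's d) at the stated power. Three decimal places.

Required noncentrality: δ = z_{0.025} + z_{0.25} = 1.960 + 0.674 = 2.634.
(The second rejection-region term Φ(−δ − z_{α/2}) is negligible and dropped.)
δ = d·√n ⇒ d = δ/√n = 2.634/√280 = 0.1574.

d ≈ 0.157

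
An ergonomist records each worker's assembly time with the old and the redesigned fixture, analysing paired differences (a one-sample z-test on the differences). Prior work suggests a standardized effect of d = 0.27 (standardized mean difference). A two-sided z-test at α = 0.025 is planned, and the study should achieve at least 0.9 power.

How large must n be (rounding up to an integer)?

For power 0.9 need Φ(δ − z_{0.0125}) = 0.9, so δ = z_{0.0125} + z_{0.10} = 2.241 + 1.282 = 3.523.
(For δ > 0 the lower-tail rejection region contributes negligibly to power, so the one-term inversion is standard.)
δ = d·√n ⇒ n = (δ/d)² = (3.523 / 0.27)² = 170.25.
Rounding up, n = 171.

n = 171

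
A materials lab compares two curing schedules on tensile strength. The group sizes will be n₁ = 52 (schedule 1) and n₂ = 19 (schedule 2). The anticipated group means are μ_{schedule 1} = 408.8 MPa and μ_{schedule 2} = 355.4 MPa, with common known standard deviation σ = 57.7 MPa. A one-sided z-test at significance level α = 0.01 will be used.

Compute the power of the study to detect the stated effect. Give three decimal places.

Standardized effect: d = |μ_{schedule 1} − μ_{schedule 2}| / σ = |408.8 − 355.4| / 57.7 = 0.9255
Noncentrality parameter: δ = d / √(1/n₁ + 1/n₂) = 0.9255 / √(1/52 + 1/19) = 3.4523
One-sided α = 0.01 → critical value z_{0.01} = 2.326.
Power = Φ(δ − 2.326) = Φ(1.126) = 0.8699.

Power ≈ 0.870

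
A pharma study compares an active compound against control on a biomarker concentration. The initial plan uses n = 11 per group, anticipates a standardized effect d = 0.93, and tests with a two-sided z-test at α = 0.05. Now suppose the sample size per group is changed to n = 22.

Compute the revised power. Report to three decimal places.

Power ≈ 0.870

With n = 22 per group: δ = d·√(n/2) = 0.93 × √(22/2) = 3.0845. Critical value z_{0.025} = 1.960.
Revised power = Φ(δ − 1.960) + Φ(−δ − 1.960) = Φ(1.124) + Φ(-5.044) = 0.8696 + 0.0000 = 0.8696.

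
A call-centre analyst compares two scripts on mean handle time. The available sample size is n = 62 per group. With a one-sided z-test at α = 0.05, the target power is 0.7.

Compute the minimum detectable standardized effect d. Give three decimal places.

d ≈ 0.390

Required noncentrality: δ = z_{0.05} + z_{0.30} = 1.645 + 0.524 = 2.169.
δ = d·√(n/2) ⇒ d = δ/√(n/2) = 2.169/√(62/2) = 0.3896.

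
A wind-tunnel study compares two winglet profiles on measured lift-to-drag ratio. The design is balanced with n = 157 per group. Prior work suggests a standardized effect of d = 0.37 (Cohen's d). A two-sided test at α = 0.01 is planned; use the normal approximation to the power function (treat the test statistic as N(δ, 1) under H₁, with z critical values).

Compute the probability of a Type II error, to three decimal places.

Noncentrality parameter: δ = d·√(n/2) = 0.37 × √(157/2) = 3.2782
Critical value for a two-sided test at α = 0.01: z_{α/2} = 2.576.
Power = Φ(δ − 2.576) + Φ(−δ − 2.576) = Φ(0.702) + Φ(-5.854) = 0.7588 + 0.0000 = 0.7588.
Type II error: β = 1 − power = 1 − 0.7588 = 0.2412.

β ≈ 0.241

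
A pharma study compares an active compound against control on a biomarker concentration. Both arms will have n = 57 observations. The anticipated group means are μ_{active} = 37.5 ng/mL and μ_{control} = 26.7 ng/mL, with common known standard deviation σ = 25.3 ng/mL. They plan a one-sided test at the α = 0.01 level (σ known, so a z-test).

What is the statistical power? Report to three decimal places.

Standardized effect: d = |μ_{active} − μ_{control}| / σ = |37.5 − 26.7| / 25.3 = 0.4269
Noncentrality parameter: δ = d·√(n/2) = 0.4269 × √(57/2) = 2.2789
One-sided α = 0.01 → critical value z_{0.01} = 2.326.
Power = Φ(δ − 2.326) = Φ(-0.047) = 0.4811.

Power ≈ 0.481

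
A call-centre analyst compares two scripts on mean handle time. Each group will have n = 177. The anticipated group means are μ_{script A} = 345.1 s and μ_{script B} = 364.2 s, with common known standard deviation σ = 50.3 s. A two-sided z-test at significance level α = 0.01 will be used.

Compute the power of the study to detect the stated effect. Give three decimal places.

Power ≈ 0.840

Standardized effect: d = |μ_{script A} − μ_{script B}| / σ = |345.1 − 364.2| / 50.3 = 0.3797
Noncentrality parameter: λ = d·√(n/2) = 0.3797 × √(177/2) = 3.5722
Two-sided α = 0.01 → critical value z_{0.005} = 2.576.
Power = Φ(λ − 2.576) + Φ(−λ − 2.576) = Φ(0.996) + Φ(-6.148) = 0.8405 + 0.0000 = 0.8405.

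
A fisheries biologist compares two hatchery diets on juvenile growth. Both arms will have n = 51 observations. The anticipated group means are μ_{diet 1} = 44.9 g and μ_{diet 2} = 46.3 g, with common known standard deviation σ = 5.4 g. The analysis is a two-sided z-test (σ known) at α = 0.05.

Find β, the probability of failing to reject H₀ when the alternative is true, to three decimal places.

Standardized effect: d = |μ_{diet 1} − μ_{diet 2}| / σ = |44.9 − 46.3| / 5.4 = 0.2593
Noncentrality parameter: δ = d·√(n/2) = 0.2593 × √(51/2) = 1.3092
Two-sided α = 0.05 → critical value z_{0.025} = 1.960.
Power = Φ(δ − 1.960) + Φ(−δ − 1.960) = Φ(-0.651) + Φ(-3.269) = 0.2576 + 0.0005 = 0.2581.
Type II error: β = 1 − power = 1 − 0.2581 = 0.7419.

β ≈ 0.742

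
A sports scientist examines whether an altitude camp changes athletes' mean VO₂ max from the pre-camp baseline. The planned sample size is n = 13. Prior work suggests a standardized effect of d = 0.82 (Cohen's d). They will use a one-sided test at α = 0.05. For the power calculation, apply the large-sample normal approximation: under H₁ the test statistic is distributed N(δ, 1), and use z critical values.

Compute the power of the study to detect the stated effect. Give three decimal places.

Power ≈ 0.905

Noncentrality parameter: δ = d·√n = 0.82 × √13 = 2.9566
Critical value for a one-sided test at α = 0.05: z_α = 1.645.
Power = P(Z > 1.645 − δ) = Φ(1.312) = 0.9052.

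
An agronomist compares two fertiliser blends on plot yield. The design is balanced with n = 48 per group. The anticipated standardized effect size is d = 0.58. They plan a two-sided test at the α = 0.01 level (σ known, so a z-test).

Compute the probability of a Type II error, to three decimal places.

β ≈ 0.395

Noncentrality parameter: δ = d·√(n/2) = 0.58 × √(48/2) = 2.8414
Critical value for a two-sided test at α = 0.01: z_{α/2} = 2.576.
Power = Φ(δ − 2.576) + Φ(−δ − 2.576) = Φ(0.266) + Φ(-5.417) = 0.6047 + 0.0000 = 0.6047.
Type II error: β = 1 − power = 1 − 0.6047 = 0.3953.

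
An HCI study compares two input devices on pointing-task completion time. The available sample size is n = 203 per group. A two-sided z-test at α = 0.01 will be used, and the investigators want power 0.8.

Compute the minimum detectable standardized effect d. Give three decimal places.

d ≈ 0.339

Required noncentrality: δ = z_{0.005} + z_{0.20} = 2.576 + 0.842 = 3.417.
(Lower-tail contribution to power is negligible for δ > 0.)
δ = d·√(n/2) ⇒ d = δ/√(n/2) = 3.417/√(203/2) = 0.3392.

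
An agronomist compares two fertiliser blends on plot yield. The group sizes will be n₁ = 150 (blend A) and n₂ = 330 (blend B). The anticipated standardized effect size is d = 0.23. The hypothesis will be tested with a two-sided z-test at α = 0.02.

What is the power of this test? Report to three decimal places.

Power ≈ 0.504

Noncentrality parameter: λ = d / √(1/n₁ + 1/n₂) = 0.23 / √(1/150 + 1/330) = 2.3357
Two-sided α = 0.02 → critical value z_{0.01} = 2.326.
Power = Φ(λ − 2.326) + Φ(−λ − 2.326) = Φ(0.009) + Φ(-4.662) = 0.5037 + 0.0000 = 0.5037.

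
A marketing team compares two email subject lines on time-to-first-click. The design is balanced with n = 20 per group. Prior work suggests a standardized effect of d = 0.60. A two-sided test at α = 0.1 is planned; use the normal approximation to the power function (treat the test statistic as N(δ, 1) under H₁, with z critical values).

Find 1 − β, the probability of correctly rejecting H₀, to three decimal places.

Noncentrality parameter: δ = d·√(n/2) = 0.60 × √(20/2) = 1.8974
Two-sided α = 0.1 → critical value z_{0.05} = 1.645.
Power = Φ(δ − 1.645) + Φ(−δ − 1.645) = Φ(0.253) + Φ(-3.542) = 0.5997 + 0.0002 = 0.5999.

Power ≈ 0.600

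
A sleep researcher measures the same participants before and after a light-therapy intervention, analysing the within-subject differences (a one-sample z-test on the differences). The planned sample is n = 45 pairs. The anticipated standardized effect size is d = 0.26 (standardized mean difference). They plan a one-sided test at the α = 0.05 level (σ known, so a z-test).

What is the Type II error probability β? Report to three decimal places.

Noncentrality parameter: λ = d·√n = 0.26 × √45 = 1.7441
One-sided α = 0.05 → critical value z_{0.05} = 1.645.
Power = Φ(λ − 1.645) = Φ(0.099) = 0.5395.
Type II error: β = 1 − power = 1 − 0.5395 = 0.4605.

β ≈ 0.460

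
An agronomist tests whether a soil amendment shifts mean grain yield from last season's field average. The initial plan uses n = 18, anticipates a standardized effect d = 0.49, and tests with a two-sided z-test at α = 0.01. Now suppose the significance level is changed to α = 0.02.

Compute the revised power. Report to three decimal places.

Power ≈ 0.402

δ = d·√n = 0.49 × √18 = 2.0789 (unchanged). New critical value: z_{0.01} = 2.326.
Revised power = Φ(δ − 2.326) + Φ(−δ − 2.326) = Φ(-0.247) + Φ(-4.405) = 0.4023 + 0.0000 = 0.4023.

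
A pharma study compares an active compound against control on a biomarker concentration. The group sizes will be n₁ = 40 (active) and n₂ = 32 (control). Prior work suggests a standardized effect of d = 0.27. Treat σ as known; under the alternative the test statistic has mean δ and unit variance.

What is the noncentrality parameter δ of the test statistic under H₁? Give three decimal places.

δ = d / √(1/n₁ + 1/n₂) = 0.27 / √(1/40 + 1/32) = 1.1384

δ ≈ 1.138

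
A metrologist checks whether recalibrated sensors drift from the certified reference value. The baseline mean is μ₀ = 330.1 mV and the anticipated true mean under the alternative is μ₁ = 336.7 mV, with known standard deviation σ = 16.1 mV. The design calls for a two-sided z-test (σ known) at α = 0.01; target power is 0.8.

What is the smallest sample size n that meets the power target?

Standardized effect: d = |μ₁ − μ₀| / σ = |336.7 − 330.1| / 16.1 = 0.4099
For power 0.8 need Φ(δ − z_{0.005}) = 0.8, so δ = z_{0.005} + z_{0.20} = 2.576 + 0.842 = 3.417.
(For δ > 0 the lower-tail rejection region contributes negligibly to power, so the one-term inversion is standard.)
δ = d·√n ⇒ n = (δ/d)² = (3.417 / 0.4099)² = 69.50.
Rounding up, n = 70.

n = 70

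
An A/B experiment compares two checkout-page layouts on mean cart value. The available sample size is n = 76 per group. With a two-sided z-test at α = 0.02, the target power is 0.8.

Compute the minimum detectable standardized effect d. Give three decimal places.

Required noncentrality: δ = z_{0.01} + z_{0.20} = 2.326 + 0.842 = 3.168.
(Lower-tail contribution to power is negligible for δ > 0.)
δ = d·√(n/2) ⇒ d = δ/√(n/2) = 3.168/√(76/2) = 0.5139.

d ≈ 0.514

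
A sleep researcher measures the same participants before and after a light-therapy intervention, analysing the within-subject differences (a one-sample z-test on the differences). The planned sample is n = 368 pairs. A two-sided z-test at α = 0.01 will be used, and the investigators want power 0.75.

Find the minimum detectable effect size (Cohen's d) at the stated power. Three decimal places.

Required noncentrality: δ = z_{0.005} + z_{0.25} = 2.576 + 0.674 = 3.250.
(The second rejection-region term Φ(−δ − z_{α/2}) is negligible and dropped.)
δ = d·√n ⇒ d = δ/√n = 3.250/√368 = 0.1694.

d ≈ 0.169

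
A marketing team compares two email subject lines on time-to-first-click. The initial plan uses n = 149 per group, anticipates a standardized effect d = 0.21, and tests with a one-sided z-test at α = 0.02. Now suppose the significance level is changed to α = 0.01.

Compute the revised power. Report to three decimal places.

δ = d·√(n/2) = 0.21 × √(149/2) = 1.8126 (unchanged). New critical value: z_{0.01} = 2.326.
Revised power = P(Z > 2.326 − δ) = Φ(-0.514) = 0.3037.

Power ≈ 0.304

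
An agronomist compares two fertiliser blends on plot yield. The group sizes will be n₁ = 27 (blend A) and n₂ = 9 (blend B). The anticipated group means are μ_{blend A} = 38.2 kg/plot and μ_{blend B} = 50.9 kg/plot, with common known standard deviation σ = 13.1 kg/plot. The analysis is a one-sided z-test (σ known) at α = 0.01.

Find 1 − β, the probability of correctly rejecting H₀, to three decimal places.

Power ≈ 0.576

Standardized effect: d = |μ_{blend A} − μ_{blend B}| / σ = |38.2 − 50.9| / 13.1 = 0.9695
Noncentrality parameter: δ = d / √(1/n₁ + 1/n₂) = 0.9695 / √(1/27 + 1/9) = 2.5187
One-sided α = 0.01 → critical value z_{0.01} = 2.326.
Power = Φ(δ − 2.326) = Φ(0.192) = 0.5763.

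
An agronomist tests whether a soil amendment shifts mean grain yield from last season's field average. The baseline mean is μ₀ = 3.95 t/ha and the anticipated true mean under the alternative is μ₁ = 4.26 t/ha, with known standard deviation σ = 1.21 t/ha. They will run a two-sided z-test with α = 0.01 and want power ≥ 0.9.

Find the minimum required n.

n = 227

Standardized effect: d = |μ₁ − μ₀| / σ = |4.26 − 3.95| / 1.21 = 0.2562
For power 0.9 need Φ(δ − z_{0.005}) = 0.9, so δ = z_{0.005} + z_{0.10} = 2.576 + 1.282 = 3.857.
(The Φ(−δ − z_{α/2}) term is vanishingly small for δ > 0 and is dropped in the standard sample-size formula.)
δ = d·√n ⇒ n = (δ/d)² = (3.857 / 0.2562)² = 226.69.
Rounding up, n = 227.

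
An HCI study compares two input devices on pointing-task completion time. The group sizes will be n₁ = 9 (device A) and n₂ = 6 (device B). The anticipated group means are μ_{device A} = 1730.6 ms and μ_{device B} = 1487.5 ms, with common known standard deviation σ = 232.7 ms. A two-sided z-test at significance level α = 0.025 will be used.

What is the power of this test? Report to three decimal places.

Power ≈ 0.398

Standardized effect: d = |μ_{device A} − μ_{device B}| / σ = |1730.6 − 1487.5| / 232.7 = 1.0447
Noncentrality parameter: λ = d / √(1/n₁ + 1/n₂) = 1.0447 / √(1/9 + 1/6) = 1.9822
Two-sided α = 0.025 → critical value z_{0.0125} = 2.241.
Power = Φ(λ − 2.241) + Φ(−λ − 2.241) = Φ(-0.259) + Φ(-4.224) = 0.3977 + 0.0000 = 0.3977.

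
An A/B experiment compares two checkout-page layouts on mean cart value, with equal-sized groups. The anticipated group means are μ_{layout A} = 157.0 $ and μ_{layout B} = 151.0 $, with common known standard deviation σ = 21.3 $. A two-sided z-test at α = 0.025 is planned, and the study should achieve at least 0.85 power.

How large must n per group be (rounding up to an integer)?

Standardized effect: d = |μ_{layout A} − μ_{layout B}| / σ = |157.0 − 151.0| / 21.3 = 0.2817
Set Φ(δ − 2.241) = 0.85; then δ − 2.241 = Φ⁻¹(0.85) = 1.036, giving δ = 3.278.
(Ignoring the negligible lower-tail rejection probability gives the usual closed-form inversion.)
δ = d·√(n/2) ⇒ n = 2(δ/d)² = 2 × (3.278 / 0.2817)² = 270.81.
Rounding up, n = 271 per group.

n = 271 per group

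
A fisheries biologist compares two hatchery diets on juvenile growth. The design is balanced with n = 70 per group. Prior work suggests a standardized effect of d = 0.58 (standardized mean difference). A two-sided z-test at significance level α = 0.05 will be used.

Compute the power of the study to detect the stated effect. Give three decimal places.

Power ≈ 0.929

Noncentrality parameter: δ = d·√(n/2) = 0.58 × √(70/2) = 3.4313
Two-sided α = 0.05 → critical value z_{0.025} = 1.960.
Power = Φ(δ − 1.960) + Φ(−δ − 1.960) = Φ(1.471) + Φ(-5.391) = 0.9294 + 0.0000 = 0.9294.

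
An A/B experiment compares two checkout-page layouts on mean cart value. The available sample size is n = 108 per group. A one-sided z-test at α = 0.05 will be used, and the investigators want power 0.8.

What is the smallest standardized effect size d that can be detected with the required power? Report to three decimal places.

Required noncentrality: δ = z_{0.05} + z_{0.20} = 1.645 + 0.842 = 2.486.
δ = d·√(n/2) ⇒ d = δ/√(n/2) = 2.486/√(108/2) = 0.3384.

d ≈ 0.338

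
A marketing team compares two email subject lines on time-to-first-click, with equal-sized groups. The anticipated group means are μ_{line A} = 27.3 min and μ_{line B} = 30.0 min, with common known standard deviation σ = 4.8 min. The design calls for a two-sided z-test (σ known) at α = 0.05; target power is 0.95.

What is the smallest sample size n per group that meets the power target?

n = 83 per group

Standardized effect: d = |μ_{line A} − μ_{line B}| / σ = |27.3 − 30.0| / 4.8 = 0.5625
For power 0.95 need Φ(δ − z_{0.025}) = 0.95, so δ = z_{0.025} + z_{0.05} = 1.960 + 1.645 = 3.605.
(Ignoring the negligible lower-tail rejection probability gives the usual closed-form inversion.)
δ = d·√(n/2) ⇒ n = 2(δ/d)² = 2 × (3.605 / 0.5625)² = 82.14.
Round up to the next whole unit.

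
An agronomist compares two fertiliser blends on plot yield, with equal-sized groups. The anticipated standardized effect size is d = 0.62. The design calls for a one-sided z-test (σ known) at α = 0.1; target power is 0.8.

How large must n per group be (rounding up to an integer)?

Set Φ(δ − 1.282) = 0.8; then δ − 1.282 = Φ⁻¹(0.8) = 0.842, giving δ = 2.123.
δ = d·√(n/2) ⇒ n = 2(δ/d)² = 2 × (2.123 / 0.62)² = 23.45.
Rounding up, n = 24 per group.

n = 24 per group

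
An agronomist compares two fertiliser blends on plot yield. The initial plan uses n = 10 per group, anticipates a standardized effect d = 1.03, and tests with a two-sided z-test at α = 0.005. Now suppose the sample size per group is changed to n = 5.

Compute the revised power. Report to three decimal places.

Power ≈ 0.119

With n = 5 per group: δ = d·√(n/2) = 1.03 × √(5/2) = 1.6286. Critical value z_{0.0025} = 2.807.
Revised power = Φ(δ − 2.807) + Φ(−δ − 2.807) = Φ(-1.178) + Φ(-4.436) = 0.1193 + 0.0000 = 0.1193.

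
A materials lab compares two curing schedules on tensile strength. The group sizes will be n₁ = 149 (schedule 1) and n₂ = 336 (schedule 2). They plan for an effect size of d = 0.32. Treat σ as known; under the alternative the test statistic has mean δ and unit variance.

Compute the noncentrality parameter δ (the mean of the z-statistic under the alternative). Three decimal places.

δ ≈ 3.251

δ = d / √(1/n₁ + 1/n₂) = 0.32 / √(1/149 + 1/336) = 3.2512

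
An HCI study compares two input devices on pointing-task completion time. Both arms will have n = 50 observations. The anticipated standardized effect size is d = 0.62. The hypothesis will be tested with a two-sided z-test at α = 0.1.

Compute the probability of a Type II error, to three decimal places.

β ≈ 0.073

Noncentrality parameter: λ = d·√(n/2) = 0.62 × √(50/2) = 3.1000
Critical value for a two-sided test at α = 0.1: z_{α/2} = 1.645.
Power = Φ(λ − 1.645) + Φ(−λ − 1.645) = Φ(1.455) + Φ(-4.745) = 0.9272 + 0.0000 = 0.9272.
Type II error: β = 1 − power = 1 − 0.9272 = 0.0728.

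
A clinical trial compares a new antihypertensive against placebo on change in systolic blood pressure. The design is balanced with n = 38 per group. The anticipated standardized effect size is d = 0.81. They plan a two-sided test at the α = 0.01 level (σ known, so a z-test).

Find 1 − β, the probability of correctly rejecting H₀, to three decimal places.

Power ≈ 0.830

Noncentrality parameter: δ = d·√(n/2) = 0.81 × √(38/2) = 3.5307
Critical value for a two-sided test at α = 0.01: z_{α/2} = 2.576.
Power = Φ(δ − 2.576) + Φ(−δ − 2.576) = Φ(0.955) + Φ(-6.107) = 0.8302 + 0.0000 = 0.8302.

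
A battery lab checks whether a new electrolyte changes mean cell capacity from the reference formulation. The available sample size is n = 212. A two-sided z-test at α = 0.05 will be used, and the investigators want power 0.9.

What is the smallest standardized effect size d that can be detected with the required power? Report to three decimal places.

Need Φ(δ − 1.960) = 0.9, so δ = 1.960 + 1.282 = 3.242.
(Lower-tail contribution to power is negligible for δ > 0.)
δ = d·√n ⇒ d = δ/√n = 3.242/√212 = 0.2226.

d ≈ 0.223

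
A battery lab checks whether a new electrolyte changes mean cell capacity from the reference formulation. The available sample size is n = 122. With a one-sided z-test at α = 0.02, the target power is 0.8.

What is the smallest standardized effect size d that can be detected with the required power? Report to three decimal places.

d ≈ 0.262

Need Φ(δ − 2.054) = 0.8, so δ = 2.054 + 0.842 = 2.895.
δ = d·√n ⇒ d = δ/√n = 2.895/√122 = 0.2621.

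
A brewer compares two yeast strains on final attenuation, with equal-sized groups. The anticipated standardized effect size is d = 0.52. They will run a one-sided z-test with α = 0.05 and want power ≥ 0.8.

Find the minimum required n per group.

n = 46 per group

Set Φ(δ − 1.645) = 0.8; then δ − 1.645 = Φ⁻¹(0.8) = 0.842, giving δ = 2.486.
δ = d·√(n/2) ⇒ n = 2(δ/d)² = 2 × (2.486 / 0.52)² = 45.73.
Rounding up, n = 46 per group.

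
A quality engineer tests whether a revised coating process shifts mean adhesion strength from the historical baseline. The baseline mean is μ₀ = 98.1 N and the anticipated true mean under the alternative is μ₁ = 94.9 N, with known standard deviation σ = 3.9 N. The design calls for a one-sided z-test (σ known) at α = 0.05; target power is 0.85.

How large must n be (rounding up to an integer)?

Standardized effect: d = |μ₁ − μ₀| / σ = |94.9 − 98.1| / 3.9 = 0.8205
For power 0.85 need Φ(δ − z_{0.05}) = 0.85, so δ = z_{0.05} + z_{0.15} = 1.645 + 1.036 = 2.681.
δ = d·√n ⇒ n = (δ/d)² = (2.681 / 0.8205)² = 10.68.
Rounding up, n = 11.

n = 11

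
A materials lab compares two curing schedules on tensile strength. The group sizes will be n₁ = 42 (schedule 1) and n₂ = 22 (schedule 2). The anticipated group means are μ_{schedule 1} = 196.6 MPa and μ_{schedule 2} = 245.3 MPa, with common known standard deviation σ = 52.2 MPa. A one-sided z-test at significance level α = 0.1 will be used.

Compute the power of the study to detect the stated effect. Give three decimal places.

Standardized effect: d = |μ_{schedule 1} − μ_{schedule 2}| / σ = |196.6 − 245.3| / 52.2 = 0.9330
Noncentrality parameter: δ = d / √(1/n₁ + 1/n₂) = 0.9330 / √(1/42 + 1/22) = 3.5449
One-sided α = 0.1 → critical value z_{0.1} = 1.282.
Power = P(Z > 1.282 − δ) = Φ(2.263) = 0.9882.

Power ≈ 0.988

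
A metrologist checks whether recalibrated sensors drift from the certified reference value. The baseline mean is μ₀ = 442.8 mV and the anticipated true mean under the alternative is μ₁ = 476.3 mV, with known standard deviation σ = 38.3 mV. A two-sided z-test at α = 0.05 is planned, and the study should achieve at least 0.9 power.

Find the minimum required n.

n = 14

Standardized effect: d = |μ₁ − μ₀| / σ = |476.3 − 442.8| / 38.3 = 0.8747
For power 0.9 need Φ(δ − z_{0.025}) = 0.9, so δ = z_{0.025} + z_{0.10} = 1.960 + 1.282 = 3.242.
(The Φ(−δ − z_{α/2}) term is vanishingly small for δ > 0 and is dropped in the standard sample-size formula.)
δ = d·√n ⇒ n = (δ/d)² = (3.242 / 0.8747)² = 13.73.
Rounding up, n = 14.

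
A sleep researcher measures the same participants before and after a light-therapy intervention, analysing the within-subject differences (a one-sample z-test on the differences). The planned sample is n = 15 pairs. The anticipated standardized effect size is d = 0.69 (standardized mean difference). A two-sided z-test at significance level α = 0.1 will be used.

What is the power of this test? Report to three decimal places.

Noncentrality parameter: δ = d·√n = 0.69 × √15 = 2.6724
Two-sided α = 0.1 → critical value z_{0.05} = 1.645.
Power = Φ(δ − 1.645) + Φ(−δ − 1.645) = Φ(1.028) + Φ(-4.317) = 0.8479 + 0.0000 = 0.8479.

Power ≈ 0.848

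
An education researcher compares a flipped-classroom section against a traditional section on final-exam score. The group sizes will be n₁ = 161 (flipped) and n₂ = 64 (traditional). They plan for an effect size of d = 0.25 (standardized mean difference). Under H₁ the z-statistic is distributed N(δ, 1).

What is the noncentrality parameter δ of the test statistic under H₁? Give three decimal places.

δ ≈ 1.692

The noncentrality parameter scales effect size by the design's sample-size factor: δ = d / √(1/n₁ + 1/n₂) = 0.25 / √(1/161 + 1/64) = 1.6918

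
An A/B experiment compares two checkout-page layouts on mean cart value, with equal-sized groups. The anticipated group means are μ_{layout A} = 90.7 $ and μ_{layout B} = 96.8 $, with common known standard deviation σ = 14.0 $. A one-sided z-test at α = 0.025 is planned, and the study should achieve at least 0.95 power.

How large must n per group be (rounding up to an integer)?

n = 137 per group

Standardized effect: d = |μ_{layout A} − μ_{layout B}| / σ = |90.7 − 96.8| / 14.0 = 0.4357
Set Φ(δ − 1.960) = 0.95; then δ − 1.960 = Φ⁻¹(0.95) = 1.645, giving δ = 3.605.
δ = d·√(n/2) ⇒ n = 2(δ/d)² = 2 × (3.605 / 0.4357)² = 136.90.
Rounding up, n = 137 per group.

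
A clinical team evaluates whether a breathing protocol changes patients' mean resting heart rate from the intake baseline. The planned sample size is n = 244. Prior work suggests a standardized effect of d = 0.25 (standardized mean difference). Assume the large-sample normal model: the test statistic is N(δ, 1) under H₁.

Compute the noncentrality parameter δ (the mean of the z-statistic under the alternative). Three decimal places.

δ = d·√n = 0.25 × √244 = 3.9051

δ ≈ 3.905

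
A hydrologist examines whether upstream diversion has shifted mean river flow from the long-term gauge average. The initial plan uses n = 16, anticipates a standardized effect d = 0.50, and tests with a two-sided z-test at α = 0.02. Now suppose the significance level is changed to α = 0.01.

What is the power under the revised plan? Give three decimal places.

δ = d·√n = 0.50 × √16 = 2.0000 (unchanged). New critical value: z_{0.005} = 2.576.
Revised power = Φ(δ − 2.576) + Φ(−δ − 2.576) = Φ(-0.576) + Φ(-4.576) = 0.2824 + 0.0000 = 0.2824.

Power ≈ 0.282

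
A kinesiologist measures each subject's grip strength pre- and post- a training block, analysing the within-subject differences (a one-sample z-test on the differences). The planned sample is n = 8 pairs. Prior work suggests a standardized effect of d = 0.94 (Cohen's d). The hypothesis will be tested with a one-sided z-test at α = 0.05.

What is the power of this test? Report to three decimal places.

Noncentrality parameter: δ = d·√n = 0.94 × √8 = 2.6587
One-sided α = 0.05 → critical value z_{0.05} = 1.645.
Power = P(Z > 1.645 − δ) = Φ(1.014) = 0.8447.

Power ≈ 0.845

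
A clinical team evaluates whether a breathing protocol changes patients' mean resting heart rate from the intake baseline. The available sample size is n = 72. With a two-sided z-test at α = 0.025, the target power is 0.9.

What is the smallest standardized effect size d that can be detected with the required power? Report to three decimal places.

Need Φ(δ − 2.241) = 0.9, so δ = 2.241 + 1.282 = 3.523.
(The second rejection-region term Φ(−δ − z_{α/2}) is negligible and dropped.)
δ = d·√n ⇒ d = δ/√n = 3.523/√72 = 0.4152.

d ≈ 0.415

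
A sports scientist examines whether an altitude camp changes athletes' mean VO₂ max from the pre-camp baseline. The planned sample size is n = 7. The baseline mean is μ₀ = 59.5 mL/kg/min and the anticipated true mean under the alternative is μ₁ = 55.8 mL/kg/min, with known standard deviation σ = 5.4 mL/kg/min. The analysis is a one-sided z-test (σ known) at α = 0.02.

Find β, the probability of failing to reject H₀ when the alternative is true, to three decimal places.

β ≈ 0.595

Standardized effect: d = |μ₁ − μ₀| / σ = |55.8 − 59.5| / 5.4 = 0.6852
Noncentrality parameter: δ = d·√n = 0.6852 × √7 = 1.8128
One-sided α = 0.02 → critical value z_{0.02} = 2.054.
Power = Φ(δ − 2.054) = Φ(-0.241) = 0.4048.
Type II error: β = 1 − power = 1 − 0.4048 = 0.5952.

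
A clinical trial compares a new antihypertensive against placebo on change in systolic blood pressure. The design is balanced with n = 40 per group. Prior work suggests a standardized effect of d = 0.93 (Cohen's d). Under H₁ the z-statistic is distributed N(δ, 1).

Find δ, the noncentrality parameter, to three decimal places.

δ ≈ 4.159

The noncentrality parameter scales effect size by the design's sample-size factor: δ = d·√(n/2) = 0.93 × √(40/2) = 4.1591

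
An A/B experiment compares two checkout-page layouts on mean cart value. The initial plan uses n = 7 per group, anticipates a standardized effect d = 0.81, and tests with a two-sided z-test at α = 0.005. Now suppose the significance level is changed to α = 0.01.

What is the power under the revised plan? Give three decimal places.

Power ≈ 0.144

δ = d·√(n/2) = 0.81 × √(7/2) = 1.5154 (unchanged). New critical value: z_{0.005} = 2.576.
Revised power = Φ(δ − 2.576) + Φ(−δ − 2.576) = Φ(-1.060) + Φ(-4.091) = 0.1445 + 0.0000 = 0.1445.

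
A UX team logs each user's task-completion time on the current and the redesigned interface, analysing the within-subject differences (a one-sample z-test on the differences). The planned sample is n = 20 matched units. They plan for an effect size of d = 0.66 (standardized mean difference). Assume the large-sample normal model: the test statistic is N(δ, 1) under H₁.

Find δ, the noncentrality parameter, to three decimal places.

δ ≈ 2.952

δ = d·√n = 0.66 × √20 = 2.9516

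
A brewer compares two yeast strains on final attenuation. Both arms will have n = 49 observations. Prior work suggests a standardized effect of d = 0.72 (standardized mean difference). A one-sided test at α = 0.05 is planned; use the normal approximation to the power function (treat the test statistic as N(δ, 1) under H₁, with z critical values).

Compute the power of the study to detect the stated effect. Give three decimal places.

Power ≈ 0.973

Noncentrality parameter: δ = d·√(n/2) = 0.72 × √(49/2) = 3.5638
Critical value for a one-sided test at α = 0.05: z_α = 1.645.
Power = Φ(δ − 1.645) = Φ(1.919) = 0.9725.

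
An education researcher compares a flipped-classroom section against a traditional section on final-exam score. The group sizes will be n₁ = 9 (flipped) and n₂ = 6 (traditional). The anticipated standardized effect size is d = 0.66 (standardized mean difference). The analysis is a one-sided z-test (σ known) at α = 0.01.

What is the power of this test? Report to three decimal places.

Noncentrality parameter: δ = d / √(1/n₁ + 1/n₂) = 0.66 / √(1/9 + 1/6) = 1.2523
One-sided α = 0.01 → critical value z_{0.01} = 2.326.
Power = Φ(δ − 2.326) = Φ(-1.074) = 0.1414.

Power ≈ 0.141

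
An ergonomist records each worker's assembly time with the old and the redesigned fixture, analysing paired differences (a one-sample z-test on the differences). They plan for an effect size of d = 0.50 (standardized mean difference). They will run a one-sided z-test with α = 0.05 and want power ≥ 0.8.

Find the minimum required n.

n = 25

For power 0.8 need Φ(δ − z_{0.05}) = 0.8, so δ = z_{0.05} + z_{0.20} = 1.645 + 0.842 = 2.486.
δ = d·√n ⇒ n = (δ/d)² = (2.486 / 0.50)² = 24.73.
Round up to the next whole unit.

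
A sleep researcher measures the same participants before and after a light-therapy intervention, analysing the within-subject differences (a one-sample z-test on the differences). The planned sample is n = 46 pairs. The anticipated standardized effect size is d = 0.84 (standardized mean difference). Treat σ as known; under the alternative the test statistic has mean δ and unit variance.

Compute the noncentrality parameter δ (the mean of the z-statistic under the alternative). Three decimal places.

δ ≈ 5.697

The noncentrality parameter scales effect size by the design's sample-size factor: δ = d·√n = 0.84 × √46 = 5.6972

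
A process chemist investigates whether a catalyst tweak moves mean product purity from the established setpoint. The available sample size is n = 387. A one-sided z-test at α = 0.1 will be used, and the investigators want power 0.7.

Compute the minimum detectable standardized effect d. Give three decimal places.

Required noncentrality: δ = z_{0.1} + z_{0.30} = 1.282 + 0.524 = 1.806.
δ = d·√n ⇒ d = δ/√n = 1.806/√387 = 0.0918.

d ≈ 0.092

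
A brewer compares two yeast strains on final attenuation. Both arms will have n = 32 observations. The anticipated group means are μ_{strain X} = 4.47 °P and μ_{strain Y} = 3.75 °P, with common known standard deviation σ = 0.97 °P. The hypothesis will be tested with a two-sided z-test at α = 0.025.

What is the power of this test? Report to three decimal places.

Power ≈ 0.767

Standardized effect: d = |μ_{strain X} − μ_{strain Y}| / σ = |4.47 − 3.75| / 0.97 = 0.7423
Noncentrality parameter: δ = d·√(n/2) = 0.7423 × √(32/2) = 2.9691
Critical value for a two-sided test at α = 0.025: z_{α/2} = 2.241.
Power = Φ(δ − 2.241) + Φ(−δ − 2.241) = Φ(0.728) + Φ(-5.210) = 0.7666 + 0.0000 = 0.7666.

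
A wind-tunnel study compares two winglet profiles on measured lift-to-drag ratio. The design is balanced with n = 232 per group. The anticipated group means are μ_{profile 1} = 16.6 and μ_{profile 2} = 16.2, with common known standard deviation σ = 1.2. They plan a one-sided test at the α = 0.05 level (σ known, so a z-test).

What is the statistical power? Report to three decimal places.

Standardized effect: d = |μ_{profile 1} − μ_{profile 2}| / σ = |16.6 − 16.2| / 1.2 = 0.3333
Noncentrality parameter: δ = d·√(n/2) = 0.3333 × √(232/2) = 3.5901
One-sided α = 0.05 → critical value z_{0.05} = 1.645.
Power = Φ(δ − 1.645) = Φ(1.945) = 0.9741.

Power ≈ 0.974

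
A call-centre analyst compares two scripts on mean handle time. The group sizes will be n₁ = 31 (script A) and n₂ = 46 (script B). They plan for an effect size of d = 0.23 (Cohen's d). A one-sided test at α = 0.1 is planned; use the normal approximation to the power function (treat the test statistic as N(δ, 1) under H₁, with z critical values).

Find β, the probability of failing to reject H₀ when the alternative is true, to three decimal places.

β ≈ 0.615

Noncentrality parameter: δ = d / √(1/n₁ + 1/n₂) = 0.23 / √(1/31 + 1/46) = 0.9898
One-sided α = 0.1 → critical value z_{0.1} = 1.282.
Power = Φ(δ − 1.282) = Φ(-0.292) = 0.3852.
Type II error: β = 1 − power = 1 − 0.3852 = 0.6148.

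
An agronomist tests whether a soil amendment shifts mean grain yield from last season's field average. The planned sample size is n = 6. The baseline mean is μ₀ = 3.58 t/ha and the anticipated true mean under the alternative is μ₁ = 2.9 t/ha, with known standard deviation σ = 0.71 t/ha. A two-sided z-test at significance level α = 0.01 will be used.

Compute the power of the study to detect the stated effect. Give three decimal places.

Standardized effect: d = |μ₁ − μ₀| / σ = |2.9 − 3.58| / 0.71 = 0.9577
Noncentrality parameter: δ = d·√n = 0.9577 × √6 = 2.3460
Two-sided α = 0.01 → critical value z_{0.005} = 2.576.
Power = Φ(δ − 2.576) + Φ(−δ − 2.576) = Φ(-0.230) + Φ(-4.922) = 0.4091 + 0.0000 = 0.4091.

Power ≈ 0.409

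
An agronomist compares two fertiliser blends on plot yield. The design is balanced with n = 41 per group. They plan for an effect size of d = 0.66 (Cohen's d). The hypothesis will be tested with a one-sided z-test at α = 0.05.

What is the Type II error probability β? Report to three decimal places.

Noncentrality parameter: λ = d·√(n/2) = 0.66 × √(41/2) = 2.9883
One-sided α = 0.05 → critical value z_{0.05} = 1.645.
Power = P(Z > 1.645 − λ) = Φ(1.343) = 0.9104.
Type II error: β = 1 − power = 1 − 0.9104 = 0.0896.

β ≈ 0.090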